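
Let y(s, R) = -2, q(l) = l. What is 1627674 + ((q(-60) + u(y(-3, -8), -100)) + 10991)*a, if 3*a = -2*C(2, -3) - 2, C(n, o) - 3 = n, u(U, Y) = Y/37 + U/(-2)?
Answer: 58606402/37 ≈ 1.5840e+6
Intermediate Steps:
u(U, Y) = -U/2 + Y/37 (u(U, Y) = Y*(1/37) + U*(-1/2) = Y/37 - U/2 = -U/2 + Y/37)
C(n, o) = 3 + n
a = -4 (a = (-2*(3 + 2) - 2)/3 = (-2*5 - 2)/3 = (-10 - 2)/3 = (1/3)*(-12) = -4)
1627674 + ((q(-60) + u(y(-3, -8), -100)) + 10991)*a = 1627674 + ((-60 + (-1/2*(-2) + (1/37)*(-100))) + 10991)*(-4) = 1627674 + ((-60 + (1 - 100/37)) + 10991)*(-4) = 1627674 + ((-60 - 63/37) + 10991)*(-4) = 1627674 + (-2283/37 + 10991)*(-4) = 1627674 + (404384/37)*(-4) = 1627674 - 1617536/37 = 58606402/37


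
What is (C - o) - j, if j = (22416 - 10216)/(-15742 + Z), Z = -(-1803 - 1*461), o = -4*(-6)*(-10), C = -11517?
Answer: -75989603/6739 ≈ -11276.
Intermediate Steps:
o = -240 (o = 24*(-10) = -240)
Z = 2264 (Z = -(-1803 - 461) = -1*(-2264) = 2264)
j = -6100/6739 (j = (22416 - 10216)/(-15742 + 2264) = 12200/(-13478) = 12200*(-1/13478) = -6100/6739 ≈ -0.90518)
(C - o) - j = (-11517 - 1*(-240)) - 1*(-6100/6739) = (-11517 + 240) + 6100/6739 = -11277 + 6100/6739 = -75989603/6739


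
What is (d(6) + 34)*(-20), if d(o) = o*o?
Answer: -1400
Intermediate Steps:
d(o) = o²
(d(6) + 34)*(-20) = (6² + 34)*(-20) = (36 + 34)*(-20) = 70*(-20) = -1400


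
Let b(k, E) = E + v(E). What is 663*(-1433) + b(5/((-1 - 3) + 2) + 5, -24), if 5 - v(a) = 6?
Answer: -950104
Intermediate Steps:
v(a) = -1 (v(a) = 5 - 1*6 = 5 - 6 = -1)
b(k, E) = -1 + E (b(k, E) = E - 1 = -1 + E)
663*(-1433) + b(5/((-1 - 3) + 2) + 5, -24) = 663*(-1433) + (-1 - 24) = -950079 - 25 = -950104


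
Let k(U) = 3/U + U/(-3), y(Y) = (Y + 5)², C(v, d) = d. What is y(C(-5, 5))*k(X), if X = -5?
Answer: 320/3 ≈ 106.67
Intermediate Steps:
y(Y) = (5 + Y)²
k(U) = 3/U - U/3 (k(U) = 3/U + U*(-⅓) = 3/U - U/3)
y(C(-5, 5))*k(X) = (5 + 5)²*(3/(-5) - ⅓*(-5)) = 10²*(3*(-⅕) + 5/3) = 100*(-⅗ + 5/3) = 100*(16/15) = 320/3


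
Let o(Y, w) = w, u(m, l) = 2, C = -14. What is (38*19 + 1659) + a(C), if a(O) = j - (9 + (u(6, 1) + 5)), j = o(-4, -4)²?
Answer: 2381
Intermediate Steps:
j = 16 (j = (-4)² = 16)
a(O) = 0 (a(O) = 16 - (9 + (2 + 5)) = 16 - (9 + 7) = 16 - 1*16 = 16 - 16 = 0)
(38*19 + 1659) + a(C) = (38*19 + 1659) + 0 = (722 + 1659) + 0 = 2381 + 0 = 2381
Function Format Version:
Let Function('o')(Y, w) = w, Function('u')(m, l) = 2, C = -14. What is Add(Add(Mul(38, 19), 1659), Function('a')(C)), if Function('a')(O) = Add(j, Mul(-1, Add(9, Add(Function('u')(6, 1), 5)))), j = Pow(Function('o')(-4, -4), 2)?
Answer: 2381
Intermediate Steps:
j = 16 (j = Pow(-4, 2) = 16)
Function('a')(O) = 0 (Function('a')(O) = Add(16, Mul(-1, Add(9, Add(2, 5)))) = Add(16, Mul(-1, Add(9, 7))) = Add(16, Mul(-1, 16)) = Add(16, -16) = 0)
Add(Add(Mul(38, 19), 1659), Function('a')(C)) = Add(Add(Mul(38, 19), 1659), 0) = Add(Add(722, 1659), 0) = Add(2381, 0) = 2381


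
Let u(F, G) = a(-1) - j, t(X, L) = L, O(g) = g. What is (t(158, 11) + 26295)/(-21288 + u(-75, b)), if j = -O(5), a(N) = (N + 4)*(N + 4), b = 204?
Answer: -13153/10637 ≈ -1.2365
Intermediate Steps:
a(N) = (4 + N)² (a(N) = (4 + N)*(4 + N) = (4 + N)²)
j = -5 (j = -1*5 = -5)
u(F, G) = 14 (u(F, G) = (4 - 1)² - 1*(-5) = 3² + 5 = 9 + 5 = 14)
(t(158, 11) + 26295)/(-21288 + u(-75, b)) = (11 + 26295)/(-21288 + 14) = 26306/(-21274) = 26306*(-1/21274) = -13153/10637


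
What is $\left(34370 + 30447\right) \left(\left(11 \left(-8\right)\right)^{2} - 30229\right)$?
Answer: $-1457410245$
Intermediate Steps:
$\left(34370 + 30447\right) \left(\left(11 \left(-8\right)\right)^{2} - 30229\right) = 64817 \left(\left(-88\right)^{2} - 30229\right) = 64817 \left(7744 - 30229\right) = 64817 \left(-22485\right) = -1457410245$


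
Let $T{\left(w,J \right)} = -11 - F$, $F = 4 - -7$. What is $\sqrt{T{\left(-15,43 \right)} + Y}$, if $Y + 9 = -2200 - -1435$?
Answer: $2 i \sqrt{199} \approx 28.213 i$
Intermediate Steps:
$F = 11$ ($F = 4 + 7 = 11$)
$T{\left(w,J \right)} = -22$ ($T{\left(w,J \right)} = -11 - 11 = -22$)
$Y = -774$ ($Y = -9 - 765 = -774$)
$\sqrt{T{\left(-15,43 \right)} + Y} = \sqrt{-22 - 774} = \sqrt{-796} = 2 i \sqrt{199}$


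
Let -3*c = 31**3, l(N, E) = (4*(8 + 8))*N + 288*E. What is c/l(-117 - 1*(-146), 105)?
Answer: -29791/96288 ≈ -0.30939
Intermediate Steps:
l(N, E) = 64*N + 288*E (l(N, E) = (4*16)*N + 288*E = 64*N + 288*E)
c = -29791/3 (c = -1/3*31**3 = -1/3*29791 = -29791/3 ≈ -9930.3)
c/l(-117 - 1*(-146), 105) = -29791/(3*(64*(-117 - 1*(-146)) + 288*105)) = -29791/(3*(64*(-117 + 146) + 30240)) = -29791/(3*(64*29 + 30240)) = -29791/(3*(1856 + 30240)) = -29791/3/32096 = -29791/3*1/32096 = -29791/96288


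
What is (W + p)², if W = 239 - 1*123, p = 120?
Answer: 55696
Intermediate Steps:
W = 116 (W = 239 - 123 = 116)
(W + p)² = (116 + 120)² = 236² = 55696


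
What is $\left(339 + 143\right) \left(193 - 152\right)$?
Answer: $19762$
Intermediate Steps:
$\left(339 + 143\right) \left(193 - 152\right) = 482 \cdot 41 = 19762$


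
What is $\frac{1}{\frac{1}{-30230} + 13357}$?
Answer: $\frac{30230}{403782109} \approx 7.4867 \cdot 10^{-5}$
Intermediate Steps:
$\frac{1}{\frac{1}{-30230} + 13357} = \frac{1}{- \frac{1}{30230} + 13357} = \frac{1}{\frac{403782109}{30230}} = \frac{30230}{403782109}$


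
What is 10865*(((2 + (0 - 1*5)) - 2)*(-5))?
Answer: 271625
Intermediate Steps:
10865*(((2 + (0 - 1*5)) - 2)*(-5)) = 10865*(((2 + (0 - 5)) - 2)*(-5)) = 10865*(((2 - 5) - 2)*(-5)) = 10865*((-3 - 2)*(-5)) = 10865*(-5*(-5)) = 10865*25 = 271625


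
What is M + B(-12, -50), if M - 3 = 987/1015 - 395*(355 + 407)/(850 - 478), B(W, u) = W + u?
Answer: -7795593/8990 ≈ -867.14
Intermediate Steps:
M = -7238213/8990 (M = 3 + (987/1015 - 395*(355 + 407)/(850 - 478)) = 3 + (987*(1/1015) - 395/(372/762)) = 3 + (141/145 - 395/(372*(1/762))) = 3 + (141/145 - 395/62/127) = 3 + (141/145 - 395*127/62) = 3 + (141/145 - 50165/62) = 3 - 7265183/8990 = -7238213/8990 ≈ -805.14)
M + B(-12, -50) = -7238213/8990 + (-12 - 50) = -7238213/8990 - 62 = -7795593/8990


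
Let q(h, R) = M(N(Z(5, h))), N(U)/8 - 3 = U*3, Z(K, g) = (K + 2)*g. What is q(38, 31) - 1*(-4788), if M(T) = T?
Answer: 11196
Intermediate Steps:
Z(K, g) = g*(2 + K) (Z(K, g) = (2 + K)*g = g*(2 + K))
N(U) = 24 + 24*U (N(U) = 24 + 8*(U*3) = 24 + 8*(3*U) = 24 + 24*U)
q(h, R) = 24 + 168*h (q(h, R) = 24 + 24*(h*(2 + 5)) = 24 + 24*(h*7) = 24 + 24*(7*h) = 24 + 168*h)
q(38, 31) - 1*(-4788) = (24 + 168*38) - 1*(-4788) = (24 + 6384) + 4788 = 6408 + 4788 = 11196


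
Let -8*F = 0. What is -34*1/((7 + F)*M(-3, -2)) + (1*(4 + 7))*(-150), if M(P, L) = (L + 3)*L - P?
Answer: -11584/7 ≈ -1654.9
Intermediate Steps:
F = 0 (F = -1/8*0 = 0)
M(P, L) = -P + L*(3 + L) (M(P, L) = (3 + L)*L - P = L*(3 + L) - P = -P + L*(3 + L))
-34*1/((7 + F)*M(-3, -2)) + (1*(4 + 7))*(-150) = -34*1/((7 + 0)*((-2)**2 - 1*(-3) + 3*(-2))) + (1*(4 + 7))*(-150) = -34*1/(7*(4 + 3 - 6)) + (1*11)*(-150) = -34/(7*1) + 11*(-150) = -34/7 - 1650 = -11584/7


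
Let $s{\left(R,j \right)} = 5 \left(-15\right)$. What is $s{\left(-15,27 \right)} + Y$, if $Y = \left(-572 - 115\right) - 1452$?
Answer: $-2214$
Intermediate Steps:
$s{\left(R,j \right)} = -75$
$Y = -2139$ ($Y = -687 - 1452 = -2139$)
$s{\left(-15,27 \right)} + Y = -75 - 2139 = -2214$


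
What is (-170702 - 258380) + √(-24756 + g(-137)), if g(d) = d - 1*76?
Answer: -429082 + I*√24969 ≈ -4.2908e+5 + 158.02*I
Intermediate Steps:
g(d) = -76 + d (g(d) = d - 76 = -76 + d)
(-170702 - 258380) + √(-24756 + g(-137)) = (-170702 - 258380) + √(-24756 + (-76 - 137)) = -429082 + √(-24756 - 213) = -429082 + √(-24969) = -429082 + I*√24969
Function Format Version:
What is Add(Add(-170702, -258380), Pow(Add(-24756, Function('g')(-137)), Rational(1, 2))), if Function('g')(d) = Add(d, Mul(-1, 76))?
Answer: Add(-429082, Mul(I, Pow(24969, Rational(1, 2)))) ≈ Add(-4.2908e+5, Mul(158.02, I))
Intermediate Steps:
Function('g')(d) = Add(-76, d) (Function('g')(d) = Add(d, -76) = Add(-76, d))
Add(Add(-170702, -258380), Pow(Add(-24756, Function('g')(-137)), Rational(1, 2))) = Add(Add(-170702, -258380), Pow(Add(-24756, Add(-76, -137)), Rational(1, 2))) = Add(-429082, Pow(Add(-24756, -213), Rational(1, 2))) = Add(-429082, Pow(-24969, Rational(1, 2))) = Add(-429082, Mul(I, Pow(24969, Rational(1, 2))))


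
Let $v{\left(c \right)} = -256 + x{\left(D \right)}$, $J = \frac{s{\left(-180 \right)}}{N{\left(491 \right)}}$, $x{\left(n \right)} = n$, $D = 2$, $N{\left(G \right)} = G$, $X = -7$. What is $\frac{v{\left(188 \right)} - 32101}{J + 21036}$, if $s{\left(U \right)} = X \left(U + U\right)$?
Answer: $- \frac{5295435}{3443732} \approx -1.5377$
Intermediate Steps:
$s{\left(U \right)} = - 14 U$ ($s{\left(U \right)} = - 7 \left(U + U\right) = - 7 \cdot 2 U = - 14 U$)
$J = \frac{2520}{491}$ ($J = \frac{\left(-14\right) \left(-180\right)}{491} = 2520 \cdot \frac{1}{491} = \frac{2520}{491} \approx 5.1324$)
$v{\left(c \right)} = -254$ ($v{\left(c \right)} = -256 + 2 = -254$)
$\frac{v{\left(188 \right)} - 32101}{J + 21036} = \frac{-254 - 32101}{\frac{2520}{491} + 21036} = - \frac{32355}{\frac{10331196}{491}} = \left(-32355\right) \frac{491}{10331196} = - \frac{5295435}{3443732}$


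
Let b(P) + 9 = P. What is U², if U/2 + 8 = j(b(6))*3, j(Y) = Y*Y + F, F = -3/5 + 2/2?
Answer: 40804/25 ≈ 1632.2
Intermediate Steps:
b(P) = -9 + P
F = ⅖ (F = -3*⅕ + 2*(½) = -⅗ + 1 = ⅖ ≈ 0.40000)
j(Y) = ⅖ + Y² (j(Y) = Y*Y + ⅖ = Y² + ⅖ = ⅖ + Y²)
U = 202/5 (U = -16 + 2*((⅖ + (-9 + 6)²)*3) = -16 + 2*((⅖ + (-3)²)*3) = -16 + 2*((⅖ + 9)*3) = -16 + 2*((47/5)*3) = -16 + 2*(141/5) = -16 + 282/5 = 202/5 ≈ 40.400)
U² = (202/5)² = 40804/25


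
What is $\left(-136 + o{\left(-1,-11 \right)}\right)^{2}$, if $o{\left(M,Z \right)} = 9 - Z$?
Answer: $13456$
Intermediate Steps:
$\left(-136 + o{\left(-1,-11 \right)}\right)^{2} = \left(-136 + \left(9 - -11\right)\right)^{2} = \left(-136 + \left(9 + 11\right)\right)^{2} = \left(-136 + 20\right)^{2} = \left(-116\right)^{2} = 13456$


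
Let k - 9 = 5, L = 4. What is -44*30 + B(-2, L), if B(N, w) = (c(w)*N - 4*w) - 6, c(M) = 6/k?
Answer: -9400/7 ≈ -1342.9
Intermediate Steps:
k = 14 (k = 9 + 5 = 14)
c(M) = 3/7 (c(M) = 6/14 = 6*(1/14) = 3/7)
B(N, w) = -6 - 4*w + 3*N/7 (B(N, w) = (3*N/7 - 4*w) - 6 = (-4*w + 3*N/7) - 6 = -6 - 4*w + 3*N/7)
-44*30 + B(-2, L) = -44*30 + (-6 - 4*4 + (3/7)*(-2)) = -1320 + (-6 - 16 - 6/7) = -1320 - 160/7 = -9400/7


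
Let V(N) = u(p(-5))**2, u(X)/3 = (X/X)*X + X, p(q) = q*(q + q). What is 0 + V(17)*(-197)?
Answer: -17730000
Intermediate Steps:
p(q) = 2*q**2 (p(q) = q*(2*q) = 2*q**2)
u(X) = 6*X (u(X) = 3*((X/X)*X + X) = 3*(1*X + X) = 3*(X + X) = 3*(2*X) = 6*X)
V(N) = 90000 (V(N) = (6*(2*(-5)**2))**2 = (6*(2*25))**2 = (6*50)**2 = 300**2 = 90000)
0 + V(17)*(-197) = 0 + 90000*(-197) = 0 - 17730000 = -17730000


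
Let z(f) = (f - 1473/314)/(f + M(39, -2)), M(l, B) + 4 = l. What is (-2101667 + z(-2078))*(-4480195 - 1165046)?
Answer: 845671484537400381/71278 ≈ 1.1864e+13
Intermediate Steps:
M(l, B) = -4 + l
z(f) = (-1473/314 + f)/(35 + f) (z(f) = (f - 1473/314)/(f + (-4 + 39)) = (f - 1473*1/314)/(f + 35) = (f - 1473/314)/(35 + f) = (-1473/314 + f)/(35 + f))
(-2101667 + z(-2078))*(-4480195 - 1165046) = (-2101667 + (-1473/314 - 2078)/(35 - 2078))*(-4480195 - 1165046) = (-2101667 - 653965/314/(-2043))*(-5645241) = (-2101667 - 1/2043*(-653965/314))*(-5645241) = (-2101667 + 653965/641502)*(-5645241) = -1348222929869/641502*(-5645241) = 845671484537400381/71278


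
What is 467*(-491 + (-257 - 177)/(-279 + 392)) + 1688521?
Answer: 164689634/113 ≈ 1.4574e+6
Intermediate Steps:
467*(-491 + (-257 - 177)/(-279 + 392)) + 1688521 = 467*(-491 - 434/113) + 1688521 = 467*(-55917/113) + 1688521 = -26113239/113 + 1688521 = 164689634/113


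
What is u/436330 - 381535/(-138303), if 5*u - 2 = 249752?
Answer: 39405343646/13714942725 ≈ 2.8732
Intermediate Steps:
u = 249754/5 (u = ⅖ + (⅕)*249752 = ⅖ + 249752/5 = 249754/5 ≈ 49951.)
u/436330 - 381535/(-138303) = (249754/5)/436330 - 381535/(-138303) = (249754/5)*(1/436330) - 381535*(-1/138303) = 124877/1090825 + 34685/12573 = 39405343646/13714942725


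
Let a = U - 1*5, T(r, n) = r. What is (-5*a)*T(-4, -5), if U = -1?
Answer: -120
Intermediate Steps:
a = -6 (a = -1 - 1*5 = -1 - 5 = -6)
(-5*a)*T(-4, -5) = -5*(-6)*(-4) = 30*(-4) = -120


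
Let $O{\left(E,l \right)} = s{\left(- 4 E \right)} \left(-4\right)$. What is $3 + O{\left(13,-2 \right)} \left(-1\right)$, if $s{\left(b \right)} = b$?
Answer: $-205$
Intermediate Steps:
$O{\left(E,l \right)} = 16 E$ ($O{\left(E,l \right)} = - 4 E \left(-4\right) = 16 E$)
$3 + O{\left(13,-2 \right)} \left(-1\right) = 3 + 16 \cdot 13 \left(-1\right) = 3 + 208 \left(-1\right) = 3 - 208 = -205$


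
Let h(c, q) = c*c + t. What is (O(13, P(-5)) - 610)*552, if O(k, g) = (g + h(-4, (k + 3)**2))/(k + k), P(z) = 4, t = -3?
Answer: -4372668/13 ≈ -3.3636e+5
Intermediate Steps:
h(c, q) = -3 + c**2 (h(c, q) = c*c - 3 = c**2 - 3 = -3 + c**2)
O(k, g) = (13 + g)/(2*k) (O(k, g) = (g + (-3 + (-4)**2))/(k + k) = (g + (-3 + 16))/((2*k)) = (g + 13)*(1/(2*k)) = (13 + g)*(1/(2*k)) = (13 + g)/(2*k))
(O(13, P(-5)) - 610)*552 = ((1/2)*(13 + 4)/13 - 610)*552 = ((1/2)*(1/13)*17 - 610)*552 = (17/26 - 610)*552 = -15843/26*552 = -4372668/13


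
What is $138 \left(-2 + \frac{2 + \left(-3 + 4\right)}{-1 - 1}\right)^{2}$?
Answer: $\frac{3381}{2} \approx 1690.5$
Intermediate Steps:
$138 \left(-2 + \frac{2 + \left(-3 + 4\right)}{-1 - 1}\right)^{2} = 138 \left(-2 + \frac{2 + 1}{-1 + \left(-4 + 3\right)}\right)^{2} = 138 \left(-2 + \frac{3}{-1 - 1}\right)^{2} = 138 \left(-2 + \frac{3}{-2}\right)^{2} = 138 \left(-2 + 3 \left(- \frac{1}{2}\right)\right)^{2} = 138 \left(-2 - \frac{3}{2}\right)^{2} = 138 \left(- \frac{7}{2}\right)^{2} = 138 \cdot \frac{49}{4} = \frac{3381}{2}$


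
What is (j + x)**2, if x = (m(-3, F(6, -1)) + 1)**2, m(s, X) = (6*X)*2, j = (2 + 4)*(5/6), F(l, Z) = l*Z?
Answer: 25462116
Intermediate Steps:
F(l, Z) = Z*l
j = 5 (j = 6*(5*(1/6)) = 6*(5/6) = 5)
m(s, X) = 12*X
x = 5041 (x = (12*(-1*6) + 1)**2 = (12*(-6) + 1)**2 = (-72 + 1)**2 = (-71)**2 = 5041)
(j + x)**2 = (5 + 5041)**2 = 5046**2 = 25462116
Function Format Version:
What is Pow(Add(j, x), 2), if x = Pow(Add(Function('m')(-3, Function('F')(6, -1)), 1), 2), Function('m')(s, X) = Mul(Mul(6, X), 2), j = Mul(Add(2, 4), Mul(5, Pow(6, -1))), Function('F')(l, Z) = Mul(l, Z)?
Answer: 25462116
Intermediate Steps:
Function('F')(l, Z) = Mul(Z, l)
j = 5 (j = Mul(6, Mul(5, Rational(1, 6))) = Mul(6, Rational(5, 6)) = 5)
Function('m')(s, X) = Mul(12, X)
x = 5041 (x = Pow(Add(Mul(12, Mul(-1, 6)), 1), 2) = Pow(Add(Mul(12, -6), 1), 2) = Pow(Add(-72, 1), 2) = Pow(-71, 2) = 5041)
Pow(Add(j, x), 2) = Pow(Add(5, 5041), 2) = Pow(5046, 2) = 25462116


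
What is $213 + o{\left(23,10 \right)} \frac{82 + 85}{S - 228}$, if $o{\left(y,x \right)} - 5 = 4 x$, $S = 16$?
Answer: $\frac{37641}{212} \approx 177.55$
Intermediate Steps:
$o{\left(y,x \right)} = 5 + 4 x$
$213 + o{\left(23,10 \right)} \frac{82 + 85}{S - 228} = 213 + \left(5 + 4 \cdot 10\right) \frac{82 + 85}{16 - 228} = 213 + \left(5 + 40\right) \frac{167}{-212} = 213 + 45 \cdot 167 \left(- \frac{1}{212}\right) = 213 + 45 \left(- \frac{167}{212}\right) = 213 - \frac{7515}{212} = \frac{37641}{212}$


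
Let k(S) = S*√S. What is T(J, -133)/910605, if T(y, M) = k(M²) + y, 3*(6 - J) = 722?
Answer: 7057207/2731815 ≈ 2.5833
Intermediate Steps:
J = -704/3 (J = 6 - ⅓*722 = 6 - 722/3 = -704/3 ≈ -234.67)
k(S) = S^(3/2)
T(y, M) = y + (M²)^(3/2) (T(y, M) = (M²)^(3/2) + y = y + (M²)^(3/2))
T(J, -133)/910605 = (-704/3 + ((-133)²)^(3/2))/910605 = (-704/3 + 17689^(3/2))*(1/910605) = (-704/3 + 2352637)*(1/910605) = (7057207/3)*(1/910605) = 7057207/2731815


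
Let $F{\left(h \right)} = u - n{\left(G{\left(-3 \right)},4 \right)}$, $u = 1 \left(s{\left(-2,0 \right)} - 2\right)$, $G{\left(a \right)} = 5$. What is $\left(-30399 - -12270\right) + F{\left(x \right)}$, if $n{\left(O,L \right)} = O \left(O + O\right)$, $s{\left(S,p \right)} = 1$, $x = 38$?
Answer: $-18180$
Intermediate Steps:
$n{\left(O,L \right)} = 2 O^{2}$ ($n{\left(O,L \right)} = O 2 O = 2 O^{2}$)
$u = -1$ ($u = 1 \left(1 - 2\right) = 1 \left(-1\right) = -1$)
$F{\left(h \right)} = -51$ ($F{\left(h \right)} = -1 - 2 \cdot 5^{2} = -1 - 2 \cdot 25 = -1 - 50 = -51$)
$\left(-30399 - -12270\right) + F{\left(x \right)} = \left(-30399 - -12270\right) - 51 = \left(-30399 + 12270\right) - 51 = -18129 - 51 = -18180$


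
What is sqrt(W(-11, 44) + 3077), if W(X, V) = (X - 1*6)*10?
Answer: 3*sqrt(323) ≈ 53.917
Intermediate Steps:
W(X, V) = -60 + 10*X (W(X, V) = (X - 6)*10 = (-6 + X)*10 = -60 + 10*X)
sqrt(W(-11, 44) + 3077) = sqrt((-60 + 10*(-11)) + 3077) = sqrt((-60 - 110) + 3077) = sqrt(-170 + 3077) = sqrt(2907) = 3*sqrt(323)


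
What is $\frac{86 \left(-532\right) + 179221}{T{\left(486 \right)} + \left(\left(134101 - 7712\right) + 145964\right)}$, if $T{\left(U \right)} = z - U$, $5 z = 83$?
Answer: $\frac{667345}{1359418} \approx 0.4909$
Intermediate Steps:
$z = \frac{83}{5}$ ($z = \frac{1}{5} \cdot 83 = \frac{83}{5} \approx 16.6$)
$T{\left(U \right)} = \frac{83}{5} - U$
$\frac{86 \left(-532\right) + 179221}{T{\left(486 \right)} + \left(\left(134101 - 7712\right) + 145964\right)} = \frac{86 \left(-532\right) + 179221}{\left(\frac{83}{5} - 486\right) + \left(\left(134101 - 7712\right) + 145964\right)} = \frac{-45752 + 179221}{\left(\frac{83}{5} - 486\right) + \left(126389 + 145964\right)} = \frac{133469}{- \frac{2347}{5} + 272353} = \frac{133469}{\frac{1359418}{5}} = 133469 \cdot \frac{5}{1359418} = \frac{667345}{1359418}$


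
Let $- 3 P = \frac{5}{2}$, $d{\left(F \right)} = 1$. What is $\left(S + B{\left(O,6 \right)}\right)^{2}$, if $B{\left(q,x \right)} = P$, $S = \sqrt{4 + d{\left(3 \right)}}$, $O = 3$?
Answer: $\frac{205}{36} - \frac{5 \sqrt{5}}{3} \approx 1.9677$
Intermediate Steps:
$S = \sqrt{5}$ ($S = \sqrt{4 + 1} = \sqrt{5} \approx 2.2361$)
$P = - \frac{5}{6}$ ($P = - \frac{5 \cdot \frac{1}{2}}{3} = \left(- \frac{1}{3}\right) \frac{5}{2} = - \frac{5}{6} \approx -0.83333$)
$B{\left(q,x \right)} = - \frac{5}{6}$
$\left(S + B{\left(O,6 \right)}\right)^{2} = \left(\sqrt{5} - \frac{5}{6}\right)^{2} = \left(- \frac{5}{6} + \sqrt{5}\right)^{2}$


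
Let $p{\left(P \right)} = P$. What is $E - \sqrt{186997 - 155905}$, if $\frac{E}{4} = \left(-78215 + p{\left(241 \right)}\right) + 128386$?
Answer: $201648 - 2 \sqrt{7773} \approx 2.0147 \cdot 10^{5}$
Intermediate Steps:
$E = 201648$ ($E = 4 \left(\left(-78215 + 241\right) + 128386\right) = 4 \left(-77974 + 128386\right) = 4 \cdot 50412 = 201648$)
$E - \sqrt{186997 - 155905} = 201648 - \sqrt{186997 - 155905} = 201648 - \sqrt{31092} = 201648 - 2 \sqrt{7773}$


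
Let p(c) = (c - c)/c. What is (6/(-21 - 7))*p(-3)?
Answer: 0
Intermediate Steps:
p(c) = 0 (p(c) = 0/c = 0)
(6/(-21 - 7))*p(-3) = (6/(-21 - 7))*0 = (6/(-28))*0 = -1/28*6*0 = -3/14*0 = 0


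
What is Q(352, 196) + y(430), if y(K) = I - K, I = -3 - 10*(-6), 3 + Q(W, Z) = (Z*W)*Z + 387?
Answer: 13522443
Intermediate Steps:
Q(W, Z) = 384 + W*Z² (Q(W, Z) = -3 + ((Z*W)*Z + 387) = -3 + ((W*Z)*Z + 387) = -3 + (W*Z² + 387) = -3 + (387 + W*Z²) = 384 + W*Z²)
I = 57 (I = -3 + 60 = 57)
y(K) = 57 - K
Q(352, 196) + y(430) = (384 + 352*196²) + (57 - 1*430) = (384 + 352*38416) + (57 - 430) = (384 + 13522432) - 373 = 13522816 - 373 = 13522443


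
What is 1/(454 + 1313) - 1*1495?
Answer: -2641664/1767 ≈ -1495.0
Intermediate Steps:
1/(454 + 1313) - 1*1495 = 1/1767 - 1495 = -2641664/1767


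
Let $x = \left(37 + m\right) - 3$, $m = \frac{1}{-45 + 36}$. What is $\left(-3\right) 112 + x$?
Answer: $- \frac{2719}{9} \approx -302.11$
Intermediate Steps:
$m = - \frac{1}{9}$ ($m = \frac{1}{-9} = - \frac{1}{9} \approx -0.11111$)
$x = \frac{305}{9}$ ($x = \left(37 - \frac{1}{9}\right) - 3 = \frac{332}{9} - 3 = \frac{305}{9} \approx 33.889$)
$\left(-3\right) 112 + x = \left(-3\right) 112 + \frac{305}{9} = -336 + \frac{305}{9} = - \frac{2719}{9}$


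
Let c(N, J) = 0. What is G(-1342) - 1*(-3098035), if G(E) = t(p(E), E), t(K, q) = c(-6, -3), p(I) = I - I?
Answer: 3098035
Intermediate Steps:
p(I) = 0
t(K, q) = 0
G(E) = 0
G(-1342) - 1*(-3098035) = 0 - 1*(-3098035) = 0 + 3098035 = 3098035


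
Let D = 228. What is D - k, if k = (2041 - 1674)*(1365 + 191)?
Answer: -570824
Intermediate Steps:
k = 571052 (k = 367*1556 = 571052)
D - k = 228 - 1*571052 = 228 - 571052 = -570824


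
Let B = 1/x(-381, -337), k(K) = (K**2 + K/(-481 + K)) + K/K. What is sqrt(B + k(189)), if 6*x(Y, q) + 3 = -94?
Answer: sqrt(7164342258283)/14162 ≈ 189.00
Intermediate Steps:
x(Y, q) = -97/6 (x(Y, q) = -1/2 + (1/6)*(-94) = -1/2 - 47/3 = -97/6)
k(K) = 1 + K**2 + K/(-481 + K) (k(K) = (K**2 + K/(-481 + K)) + 1 = 1 + K**2 + K/(-481 + K))
B = -6/97 (B = 1/(-97/6) = -6/97 ≈ -0.061856)
sqrt(B + k(189)) = sqrt(-6/97 + (-481 + 189**3 - 481*189**2 + 2*189)/(-481 + 189)) = sqrt(-6/97 + (-481 + 6751269 - 481*35721 + 378)/(-292)) = sqrt(-6/97 - (-481 + 6751269 - 17181801 + 378)/292) = sqrt(-6/97 - 1/292*(-10430635)) = sqrt(-6/97 + 10430635/292) = sqrt(1011769843/28324) = sqrt(7164342258283)/14162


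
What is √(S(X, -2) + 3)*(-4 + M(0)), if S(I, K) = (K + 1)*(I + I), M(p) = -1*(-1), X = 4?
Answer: -3*I*√5 ≈ -6.7082*I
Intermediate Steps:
M(p) = 1
S(I, K) = 2*I*(1 + K) (S(I, K) = (1 + K)*(2*I) = 2*I*(1 + K))
√(S(X, -2) + 3)*(-4 + M(0)) = √(2*4*(1 - 2) + 3)*(-4 + 1) = √(2*4*(-1) + 3)*(-3) = √(-8 + 3)*(-3) = √(-5)*(-3) = (I*√5)*(-3) = -3*I*√5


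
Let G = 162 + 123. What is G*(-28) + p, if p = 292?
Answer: -7688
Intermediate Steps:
G = 285
G*(-28) + p = 285*(-28) + 292 = -7980 + 292 = -7688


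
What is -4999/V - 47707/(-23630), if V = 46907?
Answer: 2119665879/1108412410 ≈ 1.9123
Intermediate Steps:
-4999/V - 47707/(-23630) = -4999/46907 - 47707/(-23630) = -4999*1/46907 - 47707*(-1/23630) = -4999/46907 + 47707/23630 = 2119665879/1108412410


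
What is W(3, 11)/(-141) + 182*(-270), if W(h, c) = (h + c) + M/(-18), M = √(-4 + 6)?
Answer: -6928754/141 + √2/2538 ≈ -49140.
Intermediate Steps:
M = √2 ≈ 1.4142
W(h, c) = c + h - √2/18 (W(h, c) = (h + c) + √2/(-18) = (c + h) + √2*(-1/18) = (c + h) - √2/18 = c + h - √2/18)
W(3, 11)/(-141) + 182*(-270) = (11 + 3 - √2/18)/(-141) + 182*(-270) = (14 - √2/18)*(-1/141) - 49140 = (-14/141 + √2/2538) - 49140 = -6928754/141 + √2/2538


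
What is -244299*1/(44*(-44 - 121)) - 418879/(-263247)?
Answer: 185542811/5264940 ≈ 35.241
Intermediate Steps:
-244299*1/(44*(-44 - 121)) - 418879/(-263247) = -244299/(44*(-165)) - 418879*(-1/263247) = -244299/(-7260) + 418879/263247 = -244299*(-1/7260) + 418879/263247 = 673/20 + 418879/263247 = 185542811/5264940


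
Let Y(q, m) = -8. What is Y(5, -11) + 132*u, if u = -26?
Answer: -3440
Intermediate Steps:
Y(5, -11) + 132*u = -8 + 132*(-26) = -8 - 3432 = -3440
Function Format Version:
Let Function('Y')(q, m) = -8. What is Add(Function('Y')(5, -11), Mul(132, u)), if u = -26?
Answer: -3440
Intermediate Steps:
Add(Function('Y')(5, -11), Mul(132, u)) = Add(-8, Mul(132, -26)) = Add(-8, -3432) = -3440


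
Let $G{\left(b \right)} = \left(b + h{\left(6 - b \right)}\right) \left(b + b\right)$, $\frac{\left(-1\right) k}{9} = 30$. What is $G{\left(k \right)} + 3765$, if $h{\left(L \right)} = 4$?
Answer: $147405$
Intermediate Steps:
$k = -270$ ($k = \left(-9\right) 30 = -270$)
$G{\left(b \right)} = 2 b \left(4 + b\right)$ ($G{\left(b \right)} = \left(b + 4\right) \left(b + b\right) = \left(4 + b\right) 2 b = 2 b \left(4 + b\right)$)
$G{\left(k \right)} + 3765 = 2 \left(-270\right) \left(4 - 270\right) + 3765 = 2 \left(-270\right) \left(-266\right) + 3765 = 143640 + 3765 = 147405$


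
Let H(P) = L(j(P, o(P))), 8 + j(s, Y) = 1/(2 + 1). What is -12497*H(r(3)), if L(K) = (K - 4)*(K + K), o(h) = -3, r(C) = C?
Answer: -20120170/9 ≈ -2.2356e+6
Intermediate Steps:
j(s, Y) = -23/3 (j(s, Y) = -8 + 1/(2 + 1) = -8 + 1/3 = -8 + ⅓ = -23/3)
L(K) = 2*K*(-4 + K) (L(K) = (-4 + K)*(2*K) = 2*K*(-4 + K))
H(P) = 1610/9 (H(P) = 2*(-23/3)*(-4 - 23/3) = 2*(-23/3)*(-35/3) = 1610/9)
-12497*H(r(3)) = -12497*1610/9 = -20120170/9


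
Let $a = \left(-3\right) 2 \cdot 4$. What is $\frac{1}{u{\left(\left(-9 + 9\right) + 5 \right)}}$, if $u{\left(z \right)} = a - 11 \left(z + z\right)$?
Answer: $- \frac{1}{134} \approx -0.0074627$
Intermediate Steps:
$a = -24$ ($a = \left(-6\right) 4 = -24$)
$u{\left(z \right)} = -24 - 22 z$ ($u{\left(z \right)} = -24 - 11 \left(z + z\right) = -24 - 11 \cdot 2 z = -24 - 22 z$)
$\frac{1}{u{\left(\left(-9 + 9\right) + 5 \right)}} = \frac{1}{-24 - 22 \left(\left(-9 + 9\right) + 5\right)} = \frac{1}{-24 - 22 \left(0 + 5\right)} = \frac{1}{-24 - 110} = \frac{1}{-134} = - \frac{1}{134}$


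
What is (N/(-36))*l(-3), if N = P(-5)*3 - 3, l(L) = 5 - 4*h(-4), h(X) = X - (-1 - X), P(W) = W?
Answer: 33/2 ≈ 16.500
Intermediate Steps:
h(X) = 1 + 2*X (h(X) = X + (1 + X) = 1 + 2*X)
l(L) = 33 (l(L) = 5 - 4*(1 + 2*(-4)) = 5 - 4*(1 - 8) = 5 - 4*(-7) = 5 + 28 = 33)
N = -18 (N = -5*3 - 3 = -15 - 3 = -18)
(N/(-36))*l(-3) = -18/(-36)*33 = -18*(-1/36)*33 = (½)*33 = 33/2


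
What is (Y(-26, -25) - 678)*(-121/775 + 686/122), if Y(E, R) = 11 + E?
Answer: -179101692/47275 ≈ -3788.5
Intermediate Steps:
(Y(-26, -25) - 678)*(-121/775 + 686/122) = ((11 - 26) - 678)*(-121/775 + 686/122) = (-15 - 678)*(-121*1/775 + 686*(1/122)) = -693*(-121/775 + 343/61) = -693*258444/47275 = -179101692/47275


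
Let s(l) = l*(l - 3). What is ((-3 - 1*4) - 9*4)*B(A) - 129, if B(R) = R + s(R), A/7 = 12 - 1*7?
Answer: -49794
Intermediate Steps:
s(l) = l*(-3 + l)
A = 35 (A = 7*(12 - 1*7) = 7*(12 - 7) = 7*5 = 35)
B(R) = R + R*(-3 + R)
((-3 - 1*4) - 9*4)*B(A) - 129 = ((-3 - 1*4) - 9*4)*(35*(-2 + 35)) - 129 = ((-3 - 4) - 36)*(35*33) - 129 = (-7 - 36)*1155 - 129 = -43*1155 - 129 = -49665 - 129 = -49794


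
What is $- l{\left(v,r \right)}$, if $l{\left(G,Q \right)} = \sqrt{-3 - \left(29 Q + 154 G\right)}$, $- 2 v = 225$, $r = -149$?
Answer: $- \sqrt{21643} \approx -147.12$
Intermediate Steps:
$v = - \frac{225}{2}$ ($v = \left(- \frac{1}{2}\right) 225 = - \frac{225}{2} \approx -112.5$)
$l{\left(G,Q \right)} = \sqrt{-3 - 154 G - 29 Q}$ ($l{\left(G,Q \right)} = \sqrt{-3 - \left(29 Q + 154 G\right)} = \sqrt{-3 - 154 G - 29 Q}$)
$- l{\left(v,r \right)} = - \sqrt{-3 - -17325 - -4321} = - \sqrt{-3 + 17325 + 4321} = - \sqrt{21643}$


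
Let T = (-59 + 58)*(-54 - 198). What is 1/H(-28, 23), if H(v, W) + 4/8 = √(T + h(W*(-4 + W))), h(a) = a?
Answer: 2/2755 + 4*√689/2755 ≈ 0.038837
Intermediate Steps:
T = 252 (T = -1*(-252) = 252)
H(v, W) = -½ + √(252 + W*(-4 + W))
1/H(-28, 23) = 1/(-½ + √(252 + 23*(-4 + 23))) = 1/(-½ + √(252 + 23*19)) = 1/(-½ + √(252 + 437)) = 1/(-½ + √689)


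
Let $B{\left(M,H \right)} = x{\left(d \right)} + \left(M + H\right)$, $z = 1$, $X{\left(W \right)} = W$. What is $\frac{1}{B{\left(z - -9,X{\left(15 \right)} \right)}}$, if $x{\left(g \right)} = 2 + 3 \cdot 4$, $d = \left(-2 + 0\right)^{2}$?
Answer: $\frac{1}{39} \approx 0.025641$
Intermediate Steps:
$d = 4$ ($d = \left(-2\right)^{2} = 4$)
$x{\left(g \right)} = 14$ ($x{\left(g \right)} = 2 + 12 = 14$)
$B{\left(M,H \right)} = 14 + H + M$ ($B{\left(M,H \right)} = 14 + \left(M + H\right) = 14 + \left(H + M\right) = 14 + H + M$)
$\frac{1}{B{\left(z - -9,X{\left(15 \right)} \right)}} = \frac{1}{14 + 15 + \left(1 - -9\right)} = \frac{1}{14 + 15 + \left(1 + 9\right)} = \frac{1}{14 + 15 + 10} = \frac{1}{39}$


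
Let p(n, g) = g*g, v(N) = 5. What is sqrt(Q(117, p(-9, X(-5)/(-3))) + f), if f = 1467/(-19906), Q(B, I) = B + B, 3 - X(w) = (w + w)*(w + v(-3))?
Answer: 3*sqrt(10299225058)/19906 ≈ 15.295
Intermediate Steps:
X(w) = 3 - 2*w*(5 + w) (X(w) = 3 - (w + w)*(w + 5) = 3 - 2*w*(5 + w))
p(n, g) = g**2
Q(B, I) = 2*B
f = -1467/19906 (f = 1467*(-1/19906) = -1467/19906 ≈ -0.073696)
sqrt(Q(117, p(-9, X(-5)/(-3))) + f) = sqrt(2*117 - 1467/19906) = sqrt(234 - 1467/19906) = sqrt(4656537/19906) = 3*sqrt(10299225058)/19906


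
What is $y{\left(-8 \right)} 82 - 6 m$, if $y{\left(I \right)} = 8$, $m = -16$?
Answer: $752$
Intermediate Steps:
$y{\left(-8 \right)} 82 - 6 m = 8 \cdot 82 - -96 = 656 + 96 = 752$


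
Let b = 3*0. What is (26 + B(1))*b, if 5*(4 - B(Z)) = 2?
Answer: 0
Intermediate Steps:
B(Z) = 18/5 (B(Z) = 4 - ⅕*2 = 4 - ⅖ = 18/5)
b = 0
(26 + B(1))*b = (26 + 18/5)*0 = (148/5)*0 = 0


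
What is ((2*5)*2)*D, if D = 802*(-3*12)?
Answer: -577440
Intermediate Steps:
D = -28872 (D = 802*(-36) = -28872)
((2*5)*2)*D = ((2*5)*2)*(-28872) = (10*2)*(-28872) = 20*(-28872) = -577440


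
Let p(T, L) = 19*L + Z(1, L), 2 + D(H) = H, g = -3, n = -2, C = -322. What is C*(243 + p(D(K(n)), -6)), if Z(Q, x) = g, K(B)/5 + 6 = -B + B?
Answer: -40572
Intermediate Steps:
K(B) = -30 (K(B) = -30 + 5*(-B + B) = -30 + 5*0 = -30 + 0 = -30)
D(H) = -2 + H
Z(Q, x) = -3
p(T, L) = -3 + 19*L (p(T, L) = 19*L - 3 = -3 + 19*L)
C*(243 + p(D(K(n)), -6)) = -322*(243 + (-3 + 19*(-6))) = -322*(243 + (-3 - 114)) = -322*(243 - 117) = -322*126 = -40572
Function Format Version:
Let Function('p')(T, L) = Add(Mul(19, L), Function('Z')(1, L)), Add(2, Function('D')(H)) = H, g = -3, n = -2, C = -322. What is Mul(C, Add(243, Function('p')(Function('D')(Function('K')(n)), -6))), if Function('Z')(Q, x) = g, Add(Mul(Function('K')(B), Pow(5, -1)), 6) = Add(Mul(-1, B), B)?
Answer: -40572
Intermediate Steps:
Function('K')(B) = -30 (Function('K')(B) = Add(-30, Mul(5, Add(Mul(-1, B), B))) = Add(-30, Mul(5, 0)) = Add(-30, 0) = -30)
Function('D')(H) = Add(-2, H)
Function('Z')(Q, x) = -3
Function('p')(T, L) = Add(-3, Mul(19, L)) (Function('p')(T, L) = Add(Mul(19, L), -3) = Add(-3, Mul(19, L)))
Mul(C, Add(243, Function('p')(Function('D')(Function('K')(n)), -6))) = Mul(-322, Add(243, Add(-3, Mul(19, -6)))) = Mul(-322, Add(243, Add(-3, -114))) = Mul(-322, Add(243, -117)) = Mul(-322, 126) = -40572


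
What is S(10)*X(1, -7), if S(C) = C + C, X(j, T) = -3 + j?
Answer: -40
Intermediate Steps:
S(C) = 2*C
S(10)*X(1, -7) = (2*10)*(-3 + 1) = 20*(-2) = -40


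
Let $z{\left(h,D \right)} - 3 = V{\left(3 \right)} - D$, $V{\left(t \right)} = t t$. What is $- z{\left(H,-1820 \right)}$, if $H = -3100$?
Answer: $-1832$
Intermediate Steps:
$V{\left(t \right)} = t^{2}$
$z{\left(h,D \right)} = 12 - D$ ($z{\left(h,D \right)} = 3 - \left(-9 + D\right) = 12 - D$)
$- z{\left(H,-1820 \right)} = - (12 - -1820) = - (12 + 1820) = \left(-1\right) 1832 = -1832$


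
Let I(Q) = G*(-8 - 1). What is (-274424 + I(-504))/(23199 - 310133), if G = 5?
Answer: 274469/286934 ≈ 0.95656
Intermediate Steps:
I(Q) = -45 (I(Q) = 5*(-8 - 1) = 5*(-9) = -45)
(-274424 + I(-504))/(23199 - 310133) = (-274424 - 45)/(23199 - 310133) = -274469/(-286934) = -274469*(-1/286934) = 274469/286934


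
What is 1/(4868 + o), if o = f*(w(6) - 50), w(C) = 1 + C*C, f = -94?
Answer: 1/6090 ≈ 0.00016420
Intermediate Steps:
w(C) = 1 + C²
o = 1222 (o = -94*((1 + 6²) - 50) = -94*((1 + 36) - 50) = -94*(37 - 50) = -94*(-13) = 1222)
1/(4868 + o) = 1/(4868 + 1222) = 1/6090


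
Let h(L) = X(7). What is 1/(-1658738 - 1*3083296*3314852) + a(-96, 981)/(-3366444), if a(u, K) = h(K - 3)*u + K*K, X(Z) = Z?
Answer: -1259743740197842783/4409800627568415816 ≈ -0.28567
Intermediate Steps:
h(L) = 7
a(u, K) = K**2 + 7*u (a(u, K) = 7*u + K*K = 7*u + K**2 = K**2 + 7*u)
1/(-1658738 - 1*3083296*3314852) + a(-96, 981)/(-3366444) = 1/(-1658738 - 1*3083296*3314852) + (981**2 + 7*(-96))/(-3366444) = (1/3314852)/(-1658738 - 3083296) + (962361 - 672)*(-1/3366444) = (1/3314852)/(-4742034) + 961689*(-1/3366444) = -1/4742034*1/3314852 - 320563/1122148 = -1/15719140888968 - 320563/1122148 = -1259743740197842783/4409800627568415816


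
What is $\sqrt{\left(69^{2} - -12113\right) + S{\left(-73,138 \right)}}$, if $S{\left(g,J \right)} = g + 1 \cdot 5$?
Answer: $\sqrt{16806} \approx 129.64$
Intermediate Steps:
$S{\left(g,J \right)} = 5 + g$ ($S{\left(g,J \right)} = g + 5 = 5 + g$)
$\sqrt{\left(69^{2} - -12113\right) + S{\left(-73,138 \right)}} = \sqrt{\left(69^{2} - -12113\right) + \left(5 - 73\right)} = \sqrt{\left(4761 + 12113\right) - 68} = \sqrt{16874 - 68} = \sqrt{16806}$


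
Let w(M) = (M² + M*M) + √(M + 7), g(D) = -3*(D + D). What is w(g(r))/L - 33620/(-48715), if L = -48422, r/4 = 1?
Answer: 157182796/235887773 - I*√17/48422 ≈ 0.66635 - 8.5149e-5*I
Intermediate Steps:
r = 4 (r = 4*1 = 4)
g(D) = -6*D
w(M) = √(7 + M) + 2*M² (w(M) = (M² + M²) + √(7 + M) = 2*M² + √(7 + M) = √(7 + M) + 2*M²)
w(g(r))/L - 33620/(-48715) = (√(7 - 6*4) + 2*(-6*4)²)/(-48422) - 33620/(-48715) = (√(7 - 24) + 2*(-24)²)*(-1/48422) - 33620*(-1/48715) = (√(-17) + 2*576)*(-1/48422) + 6724/9743 = (I*√17 + 1152)*(-1/48422) + 6724/9743 = (1152 + I*√17)*(-1/48422) + 6724/9743 = (-576/24211 - I*√17/48422) + 6724/9743 = 157182796/235887773 - I*√17/48422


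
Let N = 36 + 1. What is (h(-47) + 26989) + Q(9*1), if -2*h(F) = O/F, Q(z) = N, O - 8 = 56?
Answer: 1270254/47 ≈ 27027.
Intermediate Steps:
O = 64 (O = 8 + 56 = 64)
N = 37
Q(z) = 37
h(F) = -32/F
(h(-47) + 26989) + Q(9*1) = (-32/(-47) + 26989) + 37 = (-32*(-1/47) + 26989) + 37 = (32/47 + 26989) + 37 = 1268515/47 + 37 = 1270254/47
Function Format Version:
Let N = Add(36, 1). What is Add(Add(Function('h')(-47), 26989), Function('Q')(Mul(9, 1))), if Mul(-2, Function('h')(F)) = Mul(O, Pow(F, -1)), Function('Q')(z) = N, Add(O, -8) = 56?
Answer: Rational(1270254, 47) ≈ 27027.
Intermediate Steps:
O = 64 (O = Add(8, 56) = 64)
N = 37
Function('Q')(z) = 37
Function('h')(F) = Mul(-32, Pow(F, -1)) (Function('h')(F) = Mul(Rational(-1, 2), Mul(64, Pow(F, -1))) = Mul(-32, Pow(F, -1)))
Add(Add(Function('h')(-47), 26989), Function('Q')(Mul(9, 1))) = Add(Add(Mul(-32, Pow(-47, -1)), 26989), 37) = Add(Add(Mul(-32, Rational(-1, 47)), 26989), 37) = Add(Add(Rational(32, 47), 26989), 37) = Add(Rational(1268515, 47), 37) = Rational(1270254, 47)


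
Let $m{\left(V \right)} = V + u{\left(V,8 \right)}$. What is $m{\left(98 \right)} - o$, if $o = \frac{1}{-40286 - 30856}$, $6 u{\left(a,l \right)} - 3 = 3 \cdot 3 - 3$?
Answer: $\frac{3539315}{35571} \approx 99.5$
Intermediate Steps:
$u{\left(a,l \right)} = \frac{3}{2}$ ($u{\left(a,l \right)} = \frac{1}{2} + \frac{3 \cdot 3 - 3}{6} = \frac{1}{2} + \frac{9 - 3}{6} = \frac{1}{2} + \frac{1}{6} \cdot 6 = \frac{1}{2} + 1 = \frac{3}{2}$)
$o = - \frac{1}{71142}$ ($o = \frac{1}{-71142} = - \frac{1}{71142} \approx -1.4056 \cdot 10^{-5}$)
$m{\left(V \right)} = \frac{3}{2} + V$ ($m{\left(V \right)} = V + \frac{3}{2} = \frac{3}{2} + V$)
$m{\left(98 \right)} - o = \left(\frac{3}{2} + 98\right) - - \frac{1}{71142} = \frac{199}{2} + \frac{1}{71142} = \frac{3539315}{35571}$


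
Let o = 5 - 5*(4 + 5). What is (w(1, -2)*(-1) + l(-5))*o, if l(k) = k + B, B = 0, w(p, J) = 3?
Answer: 320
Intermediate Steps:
l(k) = k (l(k) = k + 0 = k)
o = -40 (o = 5 - 5*9 = 5 - 45 = -40)
(w(1, -2)*(-1) + l(-5))*o = (3*(-1) - 5)*(-40) = (-3 - 5)*(-40) = -8*(-40) = 320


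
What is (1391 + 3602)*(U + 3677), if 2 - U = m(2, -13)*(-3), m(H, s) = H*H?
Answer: 18429163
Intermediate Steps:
m(H, s) = H²
U = 14 (U = 2 - 2²*(-3) = 2 - 4*(-3) = 2 - 1*(-12) = 2 + 12 = 14)
(1391 + 3602)*(U + 3677) = (1391 + 3602)*(14 + 3677) = 4993*3691 = 18429163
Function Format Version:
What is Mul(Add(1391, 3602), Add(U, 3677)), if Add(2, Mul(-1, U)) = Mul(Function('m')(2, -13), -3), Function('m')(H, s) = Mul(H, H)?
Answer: 18429163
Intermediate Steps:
Function('m')(H, s) = Pow(H, 2)
U = 14 (U = Add(2, Mul(-1, Mul(Pow(2, 2), -3))) = Add(2, Mul(-1, Mul(4, -3))) = Add(2, Mul(-1, -12)) = Add(2, 12) = 14)
Mul(Add(1391, 3602), Add(U, 3677)) = Mul(Add(1391, 3602), Add(14, 3677)) = Mul(4993, 3691) = 18429163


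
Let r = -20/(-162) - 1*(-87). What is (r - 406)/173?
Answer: -25829/14013 ≈ -1.8432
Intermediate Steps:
r = 7057/81 (r = -20*(-1/162) + 87 = 10/81 + 87 = 7057/81 ≈ 87.123)
(r - 406)/173 = (7057/81 - 406)/173 = -25829/81*1/173 = -25829/14013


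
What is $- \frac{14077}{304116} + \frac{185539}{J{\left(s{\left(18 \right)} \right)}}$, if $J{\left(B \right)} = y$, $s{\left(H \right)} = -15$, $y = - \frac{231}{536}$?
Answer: $- \frac{3360445126739}{7805644} \approx -4.3052 \cdot 10^{5}$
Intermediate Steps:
$y = - \frac{231}{536}$ ($y = \left(-231\right) \frac{1}{536} = - \frac{231}{536} \approx -0.43097$)
$J{\left(B \right)} = - \frac{231}{536}$
$- \frac{14077}{304116} + \frac{185539}{J{\left(s{\left(18 \right)} \right)}} = - \frac{14077}{304116} + \frac{185539}{- \frac{231}{536}} = \left(-14077\right) \frac{1}{304116} + 185539 \left(- \frac{536}{231}\right) = - \frac{14077}{304116} - \frac{99448904}{231} = - \frac{3360445126739}{7805644}$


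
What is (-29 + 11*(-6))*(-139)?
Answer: 13205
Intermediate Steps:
(-29 + 11*(-6))*(-139) = (-29 - 66)*(-139) = -95*(-139) = 13205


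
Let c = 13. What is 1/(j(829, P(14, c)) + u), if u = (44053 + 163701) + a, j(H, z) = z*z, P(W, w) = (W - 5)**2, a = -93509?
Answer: 1/120806 ≈ 8.2777e-6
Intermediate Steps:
P(W, w) = (-5 + W)**2
j(H, z) = z**2
u = 114245 (u = (44053 + 163701) - 93509 = 207754 - 93509 = 114245)
1/(j(829, P(14, c)) + u) = 1/(((-5 + 14)**2)**2 + 114245) = 1/((9**2)**2 + 114245) = 1/(81**2 + 114245) = 1/(6561 + 114245) = 1/120806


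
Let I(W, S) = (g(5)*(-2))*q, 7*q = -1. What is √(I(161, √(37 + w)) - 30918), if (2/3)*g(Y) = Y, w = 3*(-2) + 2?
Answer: I*√1514877/7 ≈ 175.83*I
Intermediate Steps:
q = -⅐ (q = (⅐)*(-1) = -⅐ ≈ -0.14286)
w = -4 (w = -6 + 2 = -4)
g(Y) = 3*Y/2
I(W, S) = 15/7 (I(W, S) = (((3/2)*5)*(-2))*(-⅐) = ((15/2)*(-2))*(-⅐) = -15*(-⅐) = 15/7)
√(I(161, √(37 + w)) - 30918) = √(15/7 - 30918) = √(-216411/7) = I*√1514877/7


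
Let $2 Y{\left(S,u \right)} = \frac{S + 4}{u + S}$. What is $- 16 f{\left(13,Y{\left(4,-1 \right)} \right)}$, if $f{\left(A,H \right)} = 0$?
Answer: $0$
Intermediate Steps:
$Y{\left(S,u \right)} = \frac{4 + S}{2 \left(S + u\right)}$ ($Y{\left(S,u \right)} = \frac{\left(S + 4\right) \frac{1}{u + S}}{2} = \frac{\left(4 + S\right) \frac{1}{S + u}}{2} = \frac{\frac{1}{S + u} \left(4 + S\right)}{2} = \frac{4 + S}{2 \left(S + u\right)}$)
$- 16 f{\left(13,Y{\left(4,-1 \right)} \right)} = \left(-16\right) 0 = 0$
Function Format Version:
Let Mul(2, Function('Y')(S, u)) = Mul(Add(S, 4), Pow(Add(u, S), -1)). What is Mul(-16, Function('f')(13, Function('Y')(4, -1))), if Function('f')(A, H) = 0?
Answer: 0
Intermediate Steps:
Function('Y')(S, u) = Mul(Rational(1, 2), Pow(Add(S, u), -1), Add(4, S)) (Function('Y')(S, u) = Mul(Rational(1, 2), Mul(Add(S, 4), Pow(Add(u, S), -1))) = Mul(Rational(1, 2), Mul(Add(4, S), Pow(Add(S, u), -1))) = Mul(Rational(1, 2), Mul(Pow(Add(S, u), -1), Add(4, S))) = Mul(Rational(1, 2), Pow(Add(S, u), -1), Add(4, S)))
Mul(-16, Function('f')(13, Function('Y')(4, -1))) = Mul(-16, 0) = 0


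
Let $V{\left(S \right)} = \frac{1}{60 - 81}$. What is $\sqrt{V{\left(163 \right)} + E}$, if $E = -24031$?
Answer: $\frac{2 i \sqrt{2649423}}{21} \approx 155.02 i$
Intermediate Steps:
$V{\left(S \right)} = - \frac{1}{21}$ ($V{\left(S \right)} = \frac{1}{-21} = - \frac{1}{21}$)
$\sqrt{V{\left(163 \right)} + E} = \sqrt{- \frac{1}{21} - 24031} = \sqrt{- \frac{504652}{21}} = \frac{2 i \sqrt{2649423}}{21}$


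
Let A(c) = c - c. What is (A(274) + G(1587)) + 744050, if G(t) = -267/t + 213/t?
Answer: 393602432/529 ≈ 7.4405e+5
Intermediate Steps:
G(t) = -54/t
A(c) = 0
(A(274) + G(1587)) + 744050 = (0 - 54/1587) + 744050 = (0 - 54*1/1587) + 744050 = (0 - 18/529) + 744050 = -18/529 + 744050 = 393602432/529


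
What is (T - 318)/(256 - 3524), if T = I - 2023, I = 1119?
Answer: 611/1634 ≈ 0.37393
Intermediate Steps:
T = -904 (T = 1119 - 2023 = -904)
(T - 318)/(256 - 3524) = (-904 - 318)/(256 - 3524) = -1222/(-3268) = -1222*(-1/3268) = 611/1634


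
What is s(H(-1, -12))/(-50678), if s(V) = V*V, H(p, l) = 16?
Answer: -128/25339 ≈ -0.0050515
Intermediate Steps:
s(V) = V²
s(H(-1, -12))/(-50678) = 16²/(-50678) = 256*(-1/50678) = -128/25339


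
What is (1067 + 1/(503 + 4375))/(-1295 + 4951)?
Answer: 5204827/17833968 ≈ 0.29185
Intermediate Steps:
(1067 + 1/(503 + 4375))/(-1295 + 4951) = (1067 + 1/4878)/3656 = (1067 + 1/4878)*(1/3656) = (5204827/4878)*(1/3656) = 5204827/17833968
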